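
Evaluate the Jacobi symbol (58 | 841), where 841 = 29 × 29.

0

Pull out 2: since 841 ≡ 1 (mod 8), (2/841) = +1.
Reciprocity: 29 ≡ 1 and 841 ≡ 1 (mod 4), so (29/841) = +(841/29).
Reduce top mod 29: now compute (0/29).
Top reduces to 0: gcd > 1, so the symbol is 0.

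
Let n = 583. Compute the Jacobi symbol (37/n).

1

Reciprocity: 37 ≡ 1 and 583 ≡ 3 (mod 4), so (37/583) = +(583/37).
Reduce top mod 37: now compute (28/37).
Pull out 2^2: since 37 ≡ 5 (mod 8), (2/37) = -1, so (2/37)^2 = +1.
Reciprocity: 7 ≡ 3 and 37 ≡ 1 (mod 4), so (7/37) = +(37/7).
Reduce top mod 7: now compute (2/7).
Pull out 2: since 7 ≡ 7 (mod 8), (2/7) = +1.
Reached (1/7) = 1. Collecting the sign flips along the way, the symbol is +1.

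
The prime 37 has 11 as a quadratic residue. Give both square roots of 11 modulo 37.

14, 23

37 ≡ 1 (mod 4), so we find a root by search.
Trying successive values, 14² = 196 ≡ 11 (mod 37). The other root is 37 − 14 = 23.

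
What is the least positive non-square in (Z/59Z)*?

2

(2/59) = −1, so 2 is the smallest positive non-residue mod 59.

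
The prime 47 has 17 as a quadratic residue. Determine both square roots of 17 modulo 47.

8, 39

Since 47 ≡ 3 (mod 4), a square root of 17 is 17^((47+1)/4) = 17^12 mod 47.
Repeated squaring: 17^2≡7, 17^4≡2, 17^8≡4 (mod 47).
17^12 = 17^(8+4) ≡ 8 (mod 47).
Check: 8² = 64 ≡ 17 (mod 47). The two roots are 8 and 39.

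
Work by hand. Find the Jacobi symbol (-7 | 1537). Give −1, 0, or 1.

1

First reduce: -7 ≡ 1530 (mod 1537).
Pull out 2: since 1537 ≡ 1 (mod 8), (2/1537) = +1.
Reciprocity: 765 ≡ 1 and 1537 ≡ 1 (mod 4), so (765/1537) = +(1537/765).
Reduce top mod 765: now compute (7/765).
Reciprocity: 7 ≡ 3 and 765 ≡ 1 (mod 4), so (7/765) = +(765/7).
Reduce top mod 7: now compute (2/7).
Pull out 2: since 7 ≡ 7 (mod 8), (2/7) = +1.
Reached (1/7) = 1. Collecting the sign flips along the way, the symbol is +1.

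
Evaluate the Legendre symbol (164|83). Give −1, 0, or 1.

1

First reduce: 164 ≡ 81 (mod 83).
Reciprocity: 81 ≡ 1 and 83 ≡ 3 (mod 4), so (81/83) = +(83/81).
Reduce top mod 81: now compute (2/81).
Pull out 2: since 81 ≡ 1 (mod 8), (2/81) = +1.
Reached (1/81) = 1. Collecting the sign flips along the way, the symbol is +1.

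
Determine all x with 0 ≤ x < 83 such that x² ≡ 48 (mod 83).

31, 52

Since 83 ≡ 3 (mod 4), a square root of 48 is 48^((83+1)/4) = 48^21 mod 83.
Repeated squaring: 48^2≡63, 48^4≡68, 48^8≡59, 48^16≡78 (mod 83).
48^21 = 48^(16+4+1) ≡ 31 (mod 83).
Check: 31² = 961 ≡ 48 (mod 83). The two roots are 31 and 52.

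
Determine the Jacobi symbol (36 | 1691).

1

Pull out 2^2: since 1691 ≡ 3 (mod 8), (2/1691) = -1, so (2/1691)^2 = +1.
Reciprocity: 9 ≡ 1 and 1691 ≡ 3 (mod 4), so (9/1691) = +(1691/9).
Reduce top mod 9: now compute (8/9).
Pull out 2^3: since 9 ≡ 1 (mod 8), (2/9) = +1, so (2/9)^3 = +1.
Reached (1/9) = 1. Collecting the sign flips along the way, the symbol is +1.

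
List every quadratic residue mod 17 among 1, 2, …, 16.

Square k = 1,…,8 (k and 17−k give the same square):
1²=1, 2²=4, 3²=9, 4²=16, 5²≡8, 6²≡2, 7²≡15, 8²≡13 (mod 17).
So the quadratic residues mod 17 are {1, 2, 4, 8, 9, 13, 15, 16}.

1,2,4,8,9,13,15,16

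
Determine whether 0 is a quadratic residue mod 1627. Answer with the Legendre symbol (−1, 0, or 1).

Top reduces to 0: gcd > 1, so the symbol is 0.

0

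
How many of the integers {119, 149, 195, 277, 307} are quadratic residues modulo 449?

1

(119/449) = -1 → non-residue.
(149/449) = -1 → non-residue.
(195/449) = +1 → QR.
(277/449) = -1 → non-residue.
(307/449) = -1 → non-residue.
Total quadratic residues among the 5: 1.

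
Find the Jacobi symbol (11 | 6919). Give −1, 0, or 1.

Reciprocity: 11 ≡ 3 and 6919 ≡ 3 (mod 4), so (11/6919) = −(6919/11).
Reduce top mod 11: now compute (0/11).
Top reduces to 0: gcd > 1, so the symbol is 0.

0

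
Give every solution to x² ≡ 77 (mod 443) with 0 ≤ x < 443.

43, 400

Since 443 ≡ 3 (mod 4), a square root of 77 is 77^((443+1)/4) = 77^111 mod 443.
Repeated squaring: 77^2≡170, 77^4≡105, 77^8≡393, 77^16≡285, 77^32≡156, 77^64≡414 (mod 443).
77^111 = 77^(64+32+8+4+2+1) ≡ 400 (mod 443).
Check: 400² = 160000 ≡ 77 (mod 443). The two roots are 43 and 400.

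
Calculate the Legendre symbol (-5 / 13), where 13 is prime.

First reduce: -5 ≡ 8 (mod 13).
Pull out 2^3: since 13 ≡ 5 (mod 8), (2/13) = -1, so (2/13)^3 = -1.
Reached (1/13) = 1. Collecting the sign flips along the way, the symbol is -1.

-1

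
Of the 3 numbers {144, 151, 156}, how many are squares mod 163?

(144/163) = +1 → QR.
(151/163) = +1 → QR.
(156/163) = +1 → QR.
Total quadratic residues among the 3: 3.

3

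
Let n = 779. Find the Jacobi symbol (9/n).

1

Reciprocity: 9 ≡ 1 and 779 ≡ 3 (mod 4), so (9/779) = +(779/9).
Reduce top mod 9: now compute (5/9).
Reciprocity: 5 ≡ 1 and 9 ≡ 1 (mod 4), so (5/9) = +(9/5).
Reduce top mod 5: now compute (4/5).
Pull out 2^2: since 5 ≡ 5 (mod 8), (2/5) = -1, so (2/5)^2 = +1.
Reached (1/5) = 1. Collecting the sign flips along the way, the symbol is +1.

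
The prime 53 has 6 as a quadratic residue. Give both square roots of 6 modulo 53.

53 ≡ 1 (mod 4), so we find a root by search.
Trying successive values, 18² = 324 ≡ 6 (mod 53). The other root is 53 − 18 = 35.

18, 35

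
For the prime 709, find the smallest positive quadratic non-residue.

2

(2/709) = −1, so 2 is the smallest positive non-residue mod 709.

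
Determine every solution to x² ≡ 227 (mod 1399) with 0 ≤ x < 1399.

55, 1344

Since 1399 ≡ 3 (mod 4), a square root of 227 is 227^((1399+1)/4) = 227^350 mod 1399.
Repeated squaring: 227^2≡1165, 227^4≡195, 227^8≡252, 227^16≡549, 227^32≡616, 227^64≡327, 227^128≡605, 227^256≡886 (mod 1399).
227^350 = 227^(256+64+16+8+4+2) ≡ 55 (mod 1399).
Check: 55² = 3025 ≡ 227 (mod 1399). The two roots are 55 and 1344.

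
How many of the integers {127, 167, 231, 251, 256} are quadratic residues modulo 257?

2

(127/257) = -1 → non-residue.
(167/257) = -1 → non-residue.
(231/257) = +1 → QR.
(251/257) = -1 → non-residue.
(256/257) = +1 → QR.
Total quadratic residues among the 5: 2.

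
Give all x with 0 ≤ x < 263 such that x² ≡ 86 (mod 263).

Since 263 ≡ 3 (mod 4), a square root of 86 is 86^((263+1)/4) = 86^66 mod 263.
Repeated squaring: 86^2≡32, 86^4≡235, 86^8≡258, 86^16≡25, 86^32≡99, 86^64≡70 (mod 263).
86^66 = 86^(64+2) ≡ 136 (mod 263).
Check: 136² = 18496 ≡ 86 (mod 263). The two roots are 127 and 136.

127, 136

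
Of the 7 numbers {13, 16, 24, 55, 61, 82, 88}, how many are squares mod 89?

3

(13/89) = -1 → non-residue.
(16/89) = +1 → QR.
(24/89) = -1 → non-residue.
(55/89) = +1 → QR.
(61/89) = -1 → non-residue.
(82/89) = -1 → non-residue.
(88/89) = +1 → QR.
Total quadratic residues among the 7: 3.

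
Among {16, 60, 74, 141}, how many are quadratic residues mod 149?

1

(16/149) = +1 → QR.
(60/149) = -1 → non-residue.
(74/149) = -1 → non-residue.
(141/149) = -1 → non-residue.
Total quadratic residues among the 4: 1.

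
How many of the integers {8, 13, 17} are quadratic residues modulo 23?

(8/23) = +1 → QR.
(13/23) = +1 → QR.
(17/23) = -1 → non-residue.
Total quadratic residues among the 3: 2.

2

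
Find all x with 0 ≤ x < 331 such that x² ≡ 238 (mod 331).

Since 331 ≡ 3 (mod 4), a square root of 238 is 238^((331+1)/4) = 238^83 mod 331.
Repeated squaring: 238^2≡43, 238^4≡194, 238^8≡233, 238^16≡5, 238^32≡25, 238^64≡294 (mod 331).
238^83 = 238^(64+16+2+1) ≡ 30 (mod 331).
Check: 30² = 900 ≡ 238 (mod 331). The two roots are 30 and 301.

30, 301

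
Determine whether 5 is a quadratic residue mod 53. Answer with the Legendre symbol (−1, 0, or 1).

-1

Reciprocity: 5 ≡ 1 and 53 ≡ 1 (mod 4), so (5/53) = +(53/5).
Reduce top mod 5: now compute (3/5).
Reciprocity: 3 ≡ 3 and 5 ≡ 1 (mod 4), so (3/5) = +(5/3).
Reduce top mod 3: now compute (2/3).
Pull out 2: since 3 ≡ 3 (mod 8), (2/3) = -1.
Reached (1/3) = 1. Collecting the sign flips along the way, the symbol is -1.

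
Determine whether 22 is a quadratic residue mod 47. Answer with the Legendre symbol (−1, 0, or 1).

-1

Pull out 2: since 47 ≡ 7 (mod 8), (2/47) = +1.
Reciprocity: 11 ≡ 3 and 47 ≡ 3 (mod 4), so (11/47) = −(47/11).
Reduce top mod 11: now compute (3/11).
Reciprocity: 3 ≡ 3 and 11 ≡ 3 (mod 4), so (3/11) = −(11/3).
Reduce top mod 3: now compute (2/3).
Pull out 2: since 3 ≡ 3 (mod 8), (2/3) = -1.
Reached (1/3) = 1. Collecting the sign flips along the way, the symbol is -1.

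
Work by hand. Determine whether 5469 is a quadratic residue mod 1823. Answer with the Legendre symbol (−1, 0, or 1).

First reduce: 5469 ≡ 0 (mod 1823).
Top reduces to 0: gcd > 1, so the symbol is 0.

0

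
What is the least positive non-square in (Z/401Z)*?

3

(2/401) = +1, so 2 is a residue.
(3/401) = −1, so 3 is the smallest positive non-residue mod 401.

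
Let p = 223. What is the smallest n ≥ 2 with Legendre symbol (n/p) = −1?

3

(2/223) = +1, so 2 is a residue.
(3/223) = −1, so 3 is the smallest positive non-residue mod 223.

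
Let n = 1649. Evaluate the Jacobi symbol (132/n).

1

Pull out 2^2: since 1649 ≡ 1 (mod 8), (2/1649) = +1, so (2/1649)^2 = +1.
Reciprocity: 33 ≡ 1 and 1649 ≡ 1 (mod 4), so (33/1649) = +(1649/33).
Reduce top mod 33: now compute (32/33).
Pull out 2^5: since 33 ≡ 1 (mod 8), (2/33) = +1, so (2/33)^5 = +1.
Reached (1/33) = 1. Collecting the sign flips along the way, the symbol is +1.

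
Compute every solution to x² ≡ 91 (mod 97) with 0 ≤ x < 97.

97 ≡ 1 (mod 4), so we find a root by search.
Trying successive values, 24² = 576 ≡ 91 (mod 97). The other root is 97 − 24 = 73.

24, 73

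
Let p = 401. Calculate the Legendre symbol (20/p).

Pull out 2^2: since 401 ≡ 1 (mod 8), (2/401) = +1, so (2/401)^2 = +1.
Reciprocity: 5 ≡ 1 and 401 ≡ 1 (mod 4), so (5/401) = +(401/5).
Reduce top mod 5: now compute (1/5).
Reached (1/5) = 1. Collecting the sign flips along the way, the symbol is +1.

1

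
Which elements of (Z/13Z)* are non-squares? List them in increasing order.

2, 5, 6, 7, 8, 11

Square k = 1,…,6 (k and 13−k give the same square):
1²=1, 2²=4, 3²=9, 4²≡3, 5²≡12, 6²≡10 (mod 13).
The residues are {1, 3, 4, 9, 10, 12}; the non-residues are the remaining 6 nonzero classes.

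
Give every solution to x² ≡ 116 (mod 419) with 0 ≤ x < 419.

148, 271

Since 419 ≡ 3 (mod 4), a square root of 116 is 116^((419+1)/4) = 116^105 mod 419.
Repeated squaring: 116^2≡48, 116^4≡209, 116^8≡105, 116^16≡131, 116^32≡401, 116^64≡324 (mod 419).
116^105 = 116^(64+32+8+1) ≡ 148 (mod 419).
Check: 148² = 21904 ≡ 116 (mod 419). The two roots are 148 and 271.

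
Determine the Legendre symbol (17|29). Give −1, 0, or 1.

-1

Reciprocity: 17 ≡ 1 and 29 ≡ 1 (mod 4), so (17/29) = +(29/17).
Reduce top mod 17: now compute (12/17).
Pull out 2^2: since 17 ≡ 1 (mod 8), (2/17) = +1, so (2/17)^2 = +1.
Reciprocity: 3 ≡ 3 and 17 ≡ 1 (mod 4), so (3/17) = +(17/3).
Reduce top mod 3: now compute (2/3).
Pull out 2: since 3 ≡ 3 (mod 8), (2/3) = -1.
Reached (1/3) = 1. Collecting the sign flips along the way, the symbol is -1.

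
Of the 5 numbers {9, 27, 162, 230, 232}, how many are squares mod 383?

4

(9/383) = +1 → QR.
(27/383) = +1 → QR.
(162/383) = +1 → QR.
(230/383) = -1 → non-residue.
(232/383) = +1 → QR.
Total quadratic residues among the 5: 4.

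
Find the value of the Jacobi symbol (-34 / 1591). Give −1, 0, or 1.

First reduce: -34 ≡ 1557 (mod 1591).
Reciprocity: 1557 ≡ 1 and 1591 ≡ 3 (mod 4), so (1557/1591) = +(1591/1557).
Reduce top mod 1557: now compute (34/1557).
Pull out 2: since 1557 ≡ 5 (mod 8), (2/1557) = -1.
Reciprocity: 17 ≡ 1 and 1557 ≡ 1 (mod 4), so (17/1557) = +(1557/17).
Reduce top mod 17: now compute (10/17).
Pull out 2: since 17 ≡ 1 (mod 8), (2/17) = +1.
Reciprocity: 5 ≡ 1 and 17 ≡ 1 (mod 4), so (5/17) = +(17/5).
Reduce top mod 5: now compute (2/5).
Pull out 2: since 5 ≡ 5 (mod 8), (2/5) = -1.
Reached (1/5) = 1. Collecting the sign flips along the way, the symbol is +1.

1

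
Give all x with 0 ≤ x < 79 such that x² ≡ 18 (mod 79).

27, 52

Since 79 ≡ 3 (mod 4), a square root of 18 is 18^((79+1)/4) = 18^20 mod 79.
Repeated squaring: 18^2≡8, 18^4≡64, 18^8≡67, 18^16≡65 (mod 79).
18^20 = 18^(16+4) ≡ 52 (mod 79).
Check: 52² = 2704 ≡ 18 (mod 79). The two roots are 27 and 52.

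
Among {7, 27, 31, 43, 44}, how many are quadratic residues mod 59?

(7/59) = +1 → QR.
(27/59) = +1 → QR.
(31/59) = -1 → non-residue.
(43/59) = -1 → non-residue.
(44/59) = -1 → non-residue.
Total quadratic residues among the 5: 2.

2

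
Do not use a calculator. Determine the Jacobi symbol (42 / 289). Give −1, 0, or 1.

1

Pull out 2: since 289 ≡ 1 (mod 8), (2/289) = +1.
Reciprocity: 21 ≡ 1 and 289 ≡ 1 (mod 4), so (21/289) = +(289/21).
Reduce top mod 21: now compute (16/21).
Pull out 2^4: since 21 ≡ 5 (mod 8), (2/21) = -1, so (2/21)^4 = +1.
Reached (1/21) = 1. Collecting the sign flips along the way, the symbol is +1.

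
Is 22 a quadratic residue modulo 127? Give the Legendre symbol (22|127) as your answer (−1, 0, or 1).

Euler's criterion: (22/127) ≡ 22^63 (mod 127).
22^2 ≡ 103 (mod 127)
22^4 ≡ 68 (mod 127)
22^8 ≡ 52 (mod 127)
22^16 ≡ 37 (mod 127)
22^32 ≡ 99 (mod 127)
22^63 = 22^(32+16+8+4+2+1) ≡ 1 (mod 127).
Result is 1, so (22/127) = 1.

1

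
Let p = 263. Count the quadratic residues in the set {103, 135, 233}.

(103/263) = +1 → QR.
(135/263) = -1 → non-residue.
(233/263) = +1 → QR.
Total quadratic residues among the 3: 2.

2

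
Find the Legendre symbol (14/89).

-1

Euler's criterion: (14/89) ≡ 14^44 (mod 89).
14^2 ≡ 18 (mod 89)
14^4 ≡ 57 (mod 89)
14^8 ≡ 45 (mod 89)
14^16 ≡ 67 (mod 89)
14^32 ≡ 39 (mod 89)
14^44 = 14^(32+8+4) ≡ 88 (mod 89).
Result is 88 ≡ −1, so (14/89) = −1.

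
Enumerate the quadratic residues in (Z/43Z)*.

Square k = 1,…,21 (k and 43−k give the same square):
1²=1, 2²=4, 3²=9, 4²=16, 5²=25, 6²=36, 7²≡6, 8²≡21, 9²≡38, 10²≡14, 11²≡35, 12²≡15, 13²≡40, 14²≡24, 15²≡10, 16²≡41, 17²≡31, 18²≡23, 19²≡17, 20²≡13, 21²≡11 (mod 43).
So the quadratic residues mod 43 are {1, 4, 6, 9, 10, 11, 13, 14, 15, 16, 17, 21, 23, 24, 25, 31, 35, 36, 38, 40, 41}.

1 4 6 9 10 11 13 14 15 16 17 21 23 24 25 31 35 36 38 40 41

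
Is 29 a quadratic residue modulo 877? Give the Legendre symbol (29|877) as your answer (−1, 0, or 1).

Euler's criterion: (29/877) ≡ 29^438 (mod 877).
29^2 ≡ 841 (mod 877)
29^4 ≡ 419 (mod 877)
29^8 ≡ 161 (mod 877)
29^16 ≡ 488 (mod 877)
29^32 ≡ 477 (mod 877)
29^64 ≡ 386 (mod 877)
29^128 ≡ 783 (mod 877)
29^256 ≡ 66 (mod 877)
29^438 = 29^(256+128+32+16+4+2) ≡ 1 (mod 877).
Result is 1, so (29/877) = 1.

1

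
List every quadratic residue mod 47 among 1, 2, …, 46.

1,2,3,4,6,7,8,9,12,14,16,17,18,21,24,25,27,28,32,34,36,37,42

Square k = 1,…,23 (k and 47−k give the same square):
1²=1, 2²=4, 3²=9, 4²=16, 5²=25, 6²=36, 7²≡2, 8²≡17, 9²≡34, 10²≡6, 11²≡27, 12²≡3, 13²≡28, 14²≡8, 15²≡37, 16²≡21, 17²≡7, 18²≡42, 19²≡32, 20²≡24, 21²≡18, 22²≡14, 23²≡12 (mod 47).
So the quadratic residues mod 47 are {1, 2, 3, 4, 6, 7, 8, 9, 12, 14, 16, 17, 18, 21, 24, 25, 27, 28, 32, 34, 36, 37, 42}.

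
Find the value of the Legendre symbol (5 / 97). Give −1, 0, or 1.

Euler's criterion: (5/97) ≡ 5^48 (mod 97).
5^2 ≡ 25 (mod 97)
5^4 ≡ 43 (mod 97)
5^8 ≡ 6 (mod 97)
5^16 ≡ 36 (mod 97)
5^32 ≡ 35 (mod 97)
5^48 = 5^(32+16) ≡ 96 (mod 97).
Result is 96 ≡ −1, so (5/97) = −1.

-1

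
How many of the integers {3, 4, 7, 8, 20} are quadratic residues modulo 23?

(3/23) = +1 → QR.
(4/23) = +1 → QR.
(7/23) = -1 → non-residue.
(8/23) = +1 → QR.
(20/23) = -1 → non-residue.
Total quadratic residues among the 5: 3.

3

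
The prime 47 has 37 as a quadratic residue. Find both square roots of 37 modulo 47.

15, 32

Since 47 ≡ 3 (mod 4), a square root of 37 is 37^((47+1)/4) = 37^12 mod 47.
Repeated squaring: 37^2≡6, 37^4≡36, 37^8≡27 (mod 47).
37^12 = 37^(8+4) ≡ 32 (mod 47).
Check: 32² = 1024 ≡ 37 (mod 47). The two roots are 15 and 32.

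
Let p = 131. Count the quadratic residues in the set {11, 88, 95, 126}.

(11/131) = +1 → QR.
(88/131) = -1 → non-residue.
(95/131) = -1 → non-residue.
(126/131) = -1 → non-residue.
Total quadratic residues among the 4: 1.

1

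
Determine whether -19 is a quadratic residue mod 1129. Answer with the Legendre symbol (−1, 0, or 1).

First reduce: -19 ≡ 1110 (mod 1129).
Pull out 2: since 1129 ≡ 1 (mod 8), (2/1129) = +1.
Reciprocity: 555 ≡ 3 and 1129 ≡ 1 (mod 4), so (555/1129) = +(1129/555).
Reduce top mod 555: now compute (19/555).
Reciprocity: 19 ≡ 3 and 555 ≡ 3 (mod 4), so (19/555) = −(555/19).
Reduce top mod 19: now compute (4/19).
Pull out 2^2: since 19 ≡ 3 (mod 8), (2/19) = -1, so (2/19)^2 = +1.
Reached (1/19) = 1. Collecting the sign flips along the way, the symbol is -1.

-1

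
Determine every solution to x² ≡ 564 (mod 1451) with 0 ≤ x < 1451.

172, 1279

Since 1451 ≡ 3 (mod 4), a square root of 564 is 564^((1451+1)/4) = 564^363 mod 1451.
Repeated squaring: 564^2≡327, 564^4≡1006, 564^8≡689, 564^16≡244, 564^32≡45, 564^64≡574, 564^128≡99, 564^256≡1095 (mod 1451).
564^363 = 564^(256+64+32+8+2+1) ≡ 172 (mod 1451).
Check: 172² = 29584 ≡ 564 (mod 1451). The two roots are 172 and 1279.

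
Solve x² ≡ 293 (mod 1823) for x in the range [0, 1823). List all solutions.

46, 1777

Since 1823 ≡ 3 (mod 4), a square root of 293 is 293^((1823+1)/4) = 293^456 mod 1823.
Repeated squaring: 293^2≡168, 293^4≡879, 293^8≡1512, 293^16≡102, 293^32≡1289, 293^64≡768, 293^128≡995, 293^256≡136 (mod 1823).
293^456 = 293^(256+128+64+8) ≡ 1777 (mod 1823).
Check: 1777² = 3157729 ≡ 293 (mod 1823). The two roots are 46 and 1777.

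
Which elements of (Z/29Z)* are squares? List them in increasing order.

1, 4, 5, 6, 7, 9, 13, 16, 20, 22, 23, 24, 25, 28

Square k = 1,…,14 (k and 29−k give the same square):
1²=1, 2²=4, 3²=9, 4²=16, 5²=25, 6²≡7, 7²≡20, 8²≡6, 9²≡23, 10²≡13, 11²≡5, 12²≡28, 13²≡24, 14²≡22 (mod 29).
So the quadratic residues mod 29 are {1, 4, 5, 6, 7, 9, 13, 16, 20, 22, 23, 24, 25, 28}.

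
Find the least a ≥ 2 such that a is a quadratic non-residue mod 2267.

2

(2/2267) = −1, so 2 is the smallest positive non-residue mod 2267.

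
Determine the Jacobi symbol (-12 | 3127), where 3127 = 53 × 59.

First reduce: -12 ≡ 3115 (mod 3127).
Reciprocity: 3115 ≡ 3 and 3127 ≡ 3 (mod 4), so (3115/3127) = −(3127/3115).
Reduce top mod 3115: now compute (12/3115).
Pull out 2^2: since 3115 ≡ 3 (mod 8), (2/3115) = -1, so (2/3115)^2 = +1.
Reciprocity: 3 ≡ 3 and 3115 ≡ 3 (mod 4), so (3/3115) = −(3115/3).
Reduce top mod 3: now compute (1/3).
Reached (1/3) = 1. Collecting the sign flips along the way, the symbol is +1.

1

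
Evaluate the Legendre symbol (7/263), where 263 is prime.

-1

Euler's criterion: (7/263) ≡ 7^131 (mod 263).
7^2 ≡ 49 (mod 263)
7^4 ≡ 34 (mod 263)
7^8 ≡ 104 (mod 263)
7^16 ≡ 33 (mod 263)
7^32 ≡ 37 (mod 263)
7^64 ≡ 54 (mod 263)
7^128 ≡ 23 (mod 263)
7^131 = 7^(128+2+1) ≡ 262 (mod 263).
Result is 262 ≡ −1, so (7/263) = −1.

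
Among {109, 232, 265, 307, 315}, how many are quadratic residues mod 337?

1

(109/337) = -1 → non-residue.
(232/337) = -1 → non-residue.
(265/337) = +1 → QR.
(307/337) = -1 → non-residue.
(315/337) = -1 → non-residue.
Total quadratic residues among the 5: 1.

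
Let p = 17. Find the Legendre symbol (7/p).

Reciprocity: 7 ≡ 3 and 17 ≡ 1 (mod 4), so (7/17) = +(17/7).
Reduce top mod 7: now compute (3/7).
Reciprocity: 3 ≡ 3 and 7 ≡ 3 (mod 4), so (3/7) = −(7/3).
Reduce top mod 3: now compute (1/3).
Reached (1/3) = 1. Collecting the sign flips along the way, the symbol is -1.

-1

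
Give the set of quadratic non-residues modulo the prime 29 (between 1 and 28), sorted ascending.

2 3 8 10 11 12 14 15 17 18 19 21 26 27

Square k = 1,…,14 (k and 29−k give the same square):
1²=1, 2²=4, 3²=9, 4²=16, 5²=25, 6²≡7, 7²≡20, 8²≡6, 9²≡23, 10²≡13, 11²≡5, 12²≡28, 13²≡24, 14²≡22 (mod 29).
The residues are {1, 4, 5, 6, 7, 9, 13, 16, 20, 22, 23, 24, 25, 28}; the non-residues are the remaining 14 nonzero classes.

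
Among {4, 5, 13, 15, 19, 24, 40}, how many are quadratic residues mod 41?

3

(4/41) = +1 → QR.
(5/41) = +1 → QR.
(13/41) = -1 → non-residue.
(15/41) = -1 → non-residue.
(19/41) = -1 → non-residue.
(24/41) = -1 → non-residue.
(40/41) = +1 → QR.
Total quadratic residues among the 7: 3.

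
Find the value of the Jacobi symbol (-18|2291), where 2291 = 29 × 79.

First reduce: -18 ≡ 2273 (mod 2291).
Reciprocity: 2273 ≡ 1 and 2291 ≡ 3 (mod 4), so (2273/2291) = +(2291/2273).
Reduce top mod 2273: now compute (18/2273).
Pull out 2: since 2273 ≡ 1 (mod 8), (2/2273) = +1.
Reciprocity: 9 ≡ 1 and 2273 ≡ 1 (mod 4), so (9/2273) = +(2273/9).
Reduce top mod 9: now compute (5/9).
Reciprocity: 5 ≡ 1 and 9 ≡ 1 (mod 4), so (5/9) = +(9/5).
Reduce top mod 5: now compute (4/5).
Pull out 2^2: since 5 ≡ 5 (mod 8), (2/5) = -1, so (2/5)^2 = +1.
Reached (1/5) = 1. Collecting the sign flips along the way, the symbol is +1.

1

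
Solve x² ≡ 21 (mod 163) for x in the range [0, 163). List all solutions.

Since 163 ≡ 3 (mod 4), a square root of 21 is 21^((163+1)/4) = 21^41 mod 163.
Repeated squaring: 21^2≡115, 21^4≡22, 21^8≡158, 21^16≡25, 21^32≡136 (mod 163).
21^41 = 21^(32+8+1) ≡ 64 (mod 163).
Check: 64² = 4096 ≡ 21 (mod 163). The two roots are 64 and 99.

64, 99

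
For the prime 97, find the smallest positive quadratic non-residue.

(2/97) = +1, so 2 is a residue.
(3/97) = +1, so 3 is a residue.
(4/97) = +1, so 4 is a residue.
(5/97) = −1, so 5 is the smallest positive non-residue mod 97.

5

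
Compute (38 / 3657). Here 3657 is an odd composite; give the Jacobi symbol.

Pull out 2: since 3657 ≡ 1 (mod 8), (2/3657) = +1.
Reciprocity: 19 ≡ 3 and 3657 ≡ 1 (mod 4), so (19/3657) = +(3657/19).
Reduce top mod 19: now compute (9/19).
Reciprocity: 9 ≡ 1 and 19 ≡ 3 (mod 4), so (9/19) = +(19/9).
Reduce top mod 9: now compute (1/9).
Reached (1/9) = 1. Collecting the sign flips along the way, the symbol is +1.

1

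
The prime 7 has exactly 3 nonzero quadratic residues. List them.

1, 2, 4

Square k = 1,…,3 (k and 7−k give the same square):
1²=1, 2²=4, 3²≡2 (mod 7).
So the quadratic residues mod 7 are {1, 2, 4}.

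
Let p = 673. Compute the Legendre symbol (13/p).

Euler's criterion: (13/673) ≡ 13^336 (mod 673).
13^2 ≡ 169 (mod 673)
13^4 ≡ 295 (mod 673)
13^8 ≡ 208 (mod 673)
13^16 ≡ 192 (mod 673)
13^32 ≡ 522 (mod 673)
13^64 ≡ 592 (mod 673)
13^128 ≡ 504 (mod 673)
13^256 ≡ 295 (mod 673)
13^336 = 13^(256+64+16) ≡ 1 (mod 673).
Result is 1, so (13/673) = 1.

1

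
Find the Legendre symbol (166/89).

-1

First reduce: 166 ≡ 77 (mod 89).
Reciprocity: 77 ≡ 1 and 89 ≡ 1 (mod 4), so (77/89) = +(89/77).
Reduce top mod 77: now compute (12/77).
Pull out 2^2: since 77 ≡ 5 (mod 8), (2/77) = -1, so (2/77)^2 = +1.
Reciprocity: 3 ≡ 3 and 77 ≡ 1 (mod 4), so (3/77) = +(77/3).
Reduce top mod 3: now compute (2/3).
Pull out 2: since 3 ≡ 3 (mod 8), (2/3) = -1.
Reached (1/3) = 1. Collecting the sign flips along the way, the symbol is -1.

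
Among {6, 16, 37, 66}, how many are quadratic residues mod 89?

(6/89) = -1 → non-residue.
(16/89) = +1 → QR.
(37/89) = -1 → non-residue.
(66/89) = -1 → non-residue.
Total quadratic residues among the 4: 1.

1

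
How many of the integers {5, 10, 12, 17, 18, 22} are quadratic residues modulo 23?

2

(5/23) = -1 → non-residue.
(10/23) = -1 → non-residue.
(12/23) = +1 → QR.
(17/23) = -1 → non-residue.
(18/23) = +1 → QR.
(22/23) = -1 → non-residue.
Total quadratic residues among the 6: 2.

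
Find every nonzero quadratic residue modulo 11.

1 3 4 5 9

Square k = 1,…,5 (k and 11−k give the same square):
1²=1, 2²=4, 3²=9, 4²≡5, 5²≡3 (mod 11).
So the quadratic residues mod 11 are {1, 3, 4, 5, 9}.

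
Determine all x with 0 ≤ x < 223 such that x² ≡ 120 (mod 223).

Since 223 ≡ 3 (mod 4), a square root of 120 is 120^((223+1)/4) = 120^56 mod 223.
Repeated squaring: 120^2≡128, 120^4≡105, 120^8≡98, 120^16≡15, 120^32≡2 (mod 223).
120^56 = 120^(32+16+8) ≡ 41 (mod 223).
Check: 41² = 1681 ≡ 120 (mod 223). The two roots are 41 and 182.

41, 182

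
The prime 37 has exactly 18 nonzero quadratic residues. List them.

1,3,4,7,9,10,11,12,16,21,25,26,27,28,30,33,34,36

Square k = 1,…,18 (k and 37−k give the same square):
1²=1, 2²=4, 3²=9, 4²=16, 5²=25, 6²=36, 7²≡12, 8²≡27, 9²≡7, 10²≡26, 11²≡10, 12²≡33, 13²≡21, 14²≡11, 15²≡3, 16²≡34, 17²≡30, 18²≡28 (mod 37).
So the quadratic residues mod 37 are {1, 3, 4, 7, 9, 10, 11, 12, 16, 21, 25, 26, 27, 28, 30, 33, 34, 36}.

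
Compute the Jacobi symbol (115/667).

Reciprocity: 115 ≡ 3 and 667 ≡ 3 (mod 4), so (115/667) = −(667/115).
Reduce top mod 115: now compute (92/115).
Pull out 2^2: since 115 ≡ 3 (mod 8), (2/115) = -1, so (2/115)^2 = +1.
Reciprocity: 23 ≡ 3 and 115 ≡ 3 (mod 4), so (23/115) = −(115/23).
Reduce top mod 23: now compute (0/23).
Top reduces to 0: gcd > 1, so the symbol is 0.

0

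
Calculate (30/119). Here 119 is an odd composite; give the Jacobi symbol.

Pull out 2: since 119 ≡ 7 (mod 8), (2/119) = +1.
Reciprocity: 15 ≡ 3 and 119 ≡ 3 (mod 4), so (15/119) = −(119/15).
Reduce top mod 15: now compute (14/15).
Pull out 2: since 15 ≡ 7 (mod 8), (2/15) = +1.
Reciprocity: 7 ≡ 3 and 15 ≡ 3 (mod 4), so (7/15) = −(15/7).
Reduce top mod 7: now compute (1/7).
Reached (1/7) = 1. Collecting the sign flips along the way, the symbol is +1.

1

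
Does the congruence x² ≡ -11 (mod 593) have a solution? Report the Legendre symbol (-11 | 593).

Euler's criterion: (-11/593) ≡ 582^296 (mod 593).
582^2 ≡ 121 (mod 593)
582^4 ≡ 409 (mod 593)
582^8 ≡ 55 (mod 593)
582^16 ≡ 60 (mod 593)
582^32 ≡ 42 (mod 593)
582^64 ≡ 578 (mod 593)
582^128 ≡ 225 (mod 593)
582^256 ≡ 220 (mod 593)
582^296 = 582^(256+32+8) ≡ 592 (mod 593).
Result is 592 ≡ −1, so (-11/593) = −1.

-1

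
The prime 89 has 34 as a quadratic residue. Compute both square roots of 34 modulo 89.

37, 52

89 ≡ 1 (mod 4), so we find a root by search.
Trying successive values, 37² = 1369 ≡ 34 (mod 89). The other root is 89 − 37 = 52.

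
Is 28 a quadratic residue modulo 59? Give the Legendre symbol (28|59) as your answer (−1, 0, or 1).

Euler's criterion: (28/59) ≡ 28^29 (mod 59).
28^2 ≡ 17 (mod 59)
28^4 ≡ 53 (mod 59)
28^8 ≡ 36 (mod 59)
28^16 ≡ 57 (mod 59)
28^29 = 28^(16+8+4+1) ≡ 1 (mod 59).
Result is 1, so (28/59) = 1.

1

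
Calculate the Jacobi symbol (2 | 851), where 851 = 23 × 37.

Pull out 2: since 851 ≡ 3 (mod 8), (2/851) = -1.
Reached (1/851) = 1. Collecting the sign flips along the way, the symbol is -1.

-1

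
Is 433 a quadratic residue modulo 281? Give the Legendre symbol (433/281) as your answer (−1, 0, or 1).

-1

Euler's criterion: (433/281) ≡ 152^140 (mod 281).
152^2 ≡ 62 (mod 281)
152^4 ≡ 191 (mod 281)
152^8 ≡ 232 (mod 281)
152^16 ≡ 153 (mod 281)
152^32 ≡ 86 (mod 281)
152^64 ≡ 90 (mod 281)
152^128 ≡ 232 (mod 281)
152^140 = 152^(128+8+4) ≡ 280 (mod 281).
Result is 280 ≡ −1, so (433/281) = −1.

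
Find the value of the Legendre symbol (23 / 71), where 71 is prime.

-1

Euler's criterion: (23/71) ≡ 23^35 (mod 71).
23^2 ≡ 32 (mod 71)
23^4 ≡ 30 (mod 71)
23^8 ≡ 48 (mod 71)
23^16 ≡ 32 (mod 71)
23^32 ≡ 30 (mod 71)
23^35 = 23^(32+2+1) ≡ 70 (mod 71).
Result is 70 ≡ −1, so (23/71) = −1.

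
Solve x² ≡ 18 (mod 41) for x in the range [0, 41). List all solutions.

41 ≡ 1 (mod 4), so we find a root by search.
Trying successive values, 10² = 100 ≡ 18 (mod 41). The other root is 41 − 10 = 31.

10, 31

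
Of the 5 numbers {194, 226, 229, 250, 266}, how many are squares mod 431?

(194/431) = +1 → QR.
(226/431) = -1 → non-residue.
(229/431) = +1 → QR.
(250/431) = +1 → QR.
(266/431) = -1 → non-residue.
Total quadratic residues among the 5: 3.

3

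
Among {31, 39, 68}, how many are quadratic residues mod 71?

0

(31/71) = -1 → non-residue.
(39/71) = -1 → non-residue.
(68/71) = -1 → non-residue.
Total quadratic residues among the 3: 0.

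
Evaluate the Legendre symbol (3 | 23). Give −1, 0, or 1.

1

Euler's criterion: (3/23) ≡ 3^11 (mod 23).
3^2 ≡ 9 (mod 23)
3^4 ≡ 12 (mod 23)
3^8 ≡ 6 (mod 23)
3^11 = 3^(8+2+1) ≡ 1 (mod 23).
Result is 1, so (3/23) = 1.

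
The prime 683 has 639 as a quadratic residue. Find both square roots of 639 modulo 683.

Since 683 ≡ 3 (mod 4), a square root of 639 is 639^((683+1)/4) = 639^171 mod 683.
Repeated squaring: 639^2≡570, 639^4≡475, 639^8≡235, 639^16≡585, 639^32≡42, 639^64≡398, 639^128≡631 (mod 683).
639^171 = 639^(128+32+8+2+1) ≡ 101 (mod 683).
Check: 101² = 10201 ≡ 639 (mod 683). The two roots are 101 and 582.

101, 582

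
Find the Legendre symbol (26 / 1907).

-1

Pull out 2: since 1907 ≡ 3 (mod 8), (2/1907) = -1.
Reciprocity: 13 ≡ 1 and 1907 ≡ 3 (mod 4), so (13/1907) = +(1907/13).
Reduce top mod 13: now compute (9/13).
Reciprocity: 9 ≡ 1 and 13 ≡ 1 (mod 4), so (9/13) = +(13/9).
Reduce top mod 9: now compute (4/9).
Pull out 2^2: since 9 ≡ 1 (mod 8), (2/9) = +1, so (2/9)^2 = +1.
Reached (1/9) = 1. Collecting the sign flips along the way, the symbol is -1.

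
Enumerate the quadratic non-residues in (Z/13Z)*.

Square k = 1,…,6 (k and 13−k give the same square):
1²=1, 2²=4, 3²=9, 4²≡3, 5²≡12, 6²≡10 (mod 13).
The residues are {1, 3, 4, 9, 10, 12}; the non-residues are the remaining 6 nonzero classes.

2, 5, 6, 7, 8, 11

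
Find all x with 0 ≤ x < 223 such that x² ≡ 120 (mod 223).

Since 223 ≡ 3 (mod 4), a square root of 120 is 120^((223+1)/4) = 120^56 mod 223.
Repeated squaring: 120^2≡128, 120^4≡105, 120^8≡98, 120^16≡15, 120^32≡2 (mod 223).
120^56 = 120^(32+16+8) ≡ 41 (mod 223).
Check: 41² = 1681 ≡ 120 (mod 223). The two roots are 41 and 182.

41, 182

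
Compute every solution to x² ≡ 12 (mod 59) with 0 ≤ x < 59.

Since 59 ≡ 3 (mod 4), a square root of 12 is 12^((59+1)/4) = 12^15 mod 59.
Repeated squaring: 12^2≡26, 12^4≡27, 12^8≡21 (mod 59).
12^15 = 12^(8+4+2+1) ≡ 22 (mod 59).
Check: 22² = 484 ≡ 12 (mod 59). The two roots are 22 and 37.

22, 37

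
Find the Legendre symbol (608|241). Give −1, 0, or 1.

-1

Euler's criterion: (608/241) ≡ 126^120 (mod 241).
126^2 ≡ 211 (mod 241)
126^4 ≡ 177 (mod 241)
126^8 ≡ 240 (mod 241)
126^16 ≡ 1 (mod 241)
126^32 ≡ 1 (mod 241)
126^64 ≡ 1 (mod 241)
126^120 = 126^(64+32+16+8) ≡ 240 (mod 241).
Result is 240 ≡ −1, so (608/241) = −1.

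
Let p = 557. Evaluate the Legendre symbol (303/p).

Reciprocity: 303 ≡ 3 and 557 ≡ 1 (mod 4), so (303/557) = +(557/303).
Reduce top mod 303: now compute (254/303).
Pull out 2: since 303 ≡ 7 (mod 8), (2/303) = +1.
Reciprocity: 127 ≡ 3 and 303 ≡ 3 (mod 4), so (127/303) = −(303/127).
Reduce top mod 127: now compute (49/127).
Reciprocity: 49 ≡ 1 and 127 ≡ 3 (mod 4), so (49/127) = +(127/49).
Reduce top mod 49: now compute (29/49).
Reciprocity: 29 ≡ 1 and 49 ≡ 1 (mod 4), so (29/49) = +(49/29).
Reduce top mod 29: now compute (20/29).
Pull out 2^2: since 29 ≡ 5 (mod 8), (2/29) = -1, so (2/29)^2 = +1.
Reciprocity: 5 ≡ 1 and 29 ≡ 1 (mod 4), so (5/29) = +(29/5).
Reduce top mod 5: now compute (4/5).
Pull out 2^2: since 5 ≡ 5 (mod 8), (2/5) = -1, so (2/5)^2 = +1.
Reached (1/5) = 1. Collecting the sign flips along the way, the symbol is -1.

-1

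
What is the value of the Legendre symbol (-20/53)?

First reduce: -20 ≡ 33 (mod 53).
Reciprocity: 33 ≡ 1 and 53 ≡ 1 (mod 4), so (33/53) = +(53/33).
Reduce top mod 33: now compute (20/33).
Pull out 2^2: since 33 ≡ 1 (mod 8), (2/33) = +1, so (2/33)^2 = +1.
Reciprocity: 5 ≡ 1 and 33 ≡ 1 (mod 4), so (5/33) = +(33/5).
Reduce top mod 5: now compute (3/5).
Reciprocity: 3 ≡ 3 and 5 ≡ 1 (mod 4), so (3/5) = +(5/3).
Reduce top mod 3: now compute (2/3).
Pull out 2: since 3 ≡ 3 (mod 8), (2/3) = -1.
Reached (1/3) = 1. Collecting the sign flips along the way, the symbol is -1.

-1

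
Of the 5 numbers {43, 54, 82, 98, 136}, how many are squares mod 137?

2

(43/137) = -1 → non-residue.
(54/137) = -1 → non-residue.
(82/137) = -1 → non-residue.
(98/137) = +1 → QR.
(136/137) = +1 → QR.
Total quadratic residues among the 5: 2.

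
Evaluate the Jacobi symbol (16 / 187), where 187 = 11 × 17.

1

Pull out 2^4: since 187 ≡ 3 (mod 8), (2/187) = -1, so (2/187)^4 = +1.
Reached (1/187) = 1. Collecting the sign flips along the way, the symbol is +1.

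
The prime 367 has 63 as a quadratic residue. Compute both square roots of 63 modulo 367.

Since 367 ≡ 3 (mod 4), a square root of 63 is 63^((367+1)/4) = 63^92 mod 367.
Repeated squaring: 63^2≡299, 63^4≡220, 63^8≡323, 63^16≡101, 63^32≡292, 63^64≡120 (mod 367).
63^92 = 63^(64+16+8+4) ≡ 226 (mod 367).
Check: 226² = 51076 ≡ 63 (mod 367). The two roots are 141 and 226.

141, 226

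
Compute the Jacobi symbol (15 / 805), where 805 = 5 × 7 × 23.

Reciprocity: 15 ≡ 3 and 805 ≡ 1 (mod 4), so (15/805) = +(805/15).
Reduce top mod 15: now compute (10/15).
Pull out 2: since 15 ≡ 7 (mod 8), (2/15) = +1.
Reciprocity: 5 ≡ 1 and 15 ≡ 3 (mod 4), so (5/15) = +(15/5).
Reduce top mod 5: now compute (0/5).
Top reduces to 0: gcd > 1, so the symbol is 0.

0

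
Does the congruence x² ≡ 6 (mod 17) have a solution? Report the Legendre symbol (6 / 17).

Pull out 2: since 17 ≡ 1 (mod 8), (2/17) = +1.
Reciprocity: 3 ≡ 3 and 17 ≡ 1 (mod 4), so (3/17) = +(17/3).
Reduce top mod 3: now compute (2/3).
Pull out 2: since 3 ≡ 3 (mod 8), (2/3) = -1.
Reached (1/3) = 1. Collecting the sign flips along the way, the symbol is -1.

-1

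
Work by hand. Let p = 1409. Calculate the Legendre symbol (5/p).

1

Reciprocity: 5 ≡ 1 and 1409 ≡ 1 (mod 4), so (5/1409) = +(1409/5).
Reduce top mod 5: now compute (4/5).
Pull out 2^2: since 5 ≡ 5 (mod 8), (2/5) = -1, so (2/5)^2 = +1.
Reached (1/5) = 1. Collecting the sign flips along the way, the symbol is +1.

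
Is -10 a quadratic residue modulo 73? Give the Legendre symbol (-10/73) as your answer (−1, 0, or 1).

-1

First reduce: -10 ≡ 63 (mod 73).
Reciprocity: 63 ≡ 3 and 73 ≡ 1 (mod 4), so (63/73) = +(73/63).
Reduce top mod 63: now compute (10/63).
Pull out 2: since 63 ≡ 7 (mod 8), (2/63) = +1.
Reciprocity: 5 ≡ 1 and 63 ≡ 3 (mod 4), so (5/63) = +(63/5).
Reduce top mod 5: now compute (3/5).
Reciprocity: 3 ≡ 3 and 5 ≡ 1 (mod 4), so (3/5) = +(5/3).
Reduce top mod 3: now compute (2/3).
Pull out 2: since 3 ≡ 3 (mod 8), (2/3) = -1.
Reached (1/3) = 1. Collecting the sign flips along the way, the symbol is -1.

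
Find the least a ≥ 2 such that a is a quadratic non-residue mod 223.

(2/223) = +1, so 2 is a residue.
(3/223) = −1, so 3 is the smallest positive non-residue mod 223.

3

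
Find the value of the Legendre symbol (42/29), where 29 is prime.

Euler's criterion: (42/29) ≡ 13^14 (mod 29).
13^2 ≡ 24 (mod 29)
13^4 ≡ 25 (mod 29)
13^8 ≡ 16 (mod 29)
13^14 = 13^(8+4+2) ≡ 1 (mod 29).
Result is 1, so (42/29) = 1.

1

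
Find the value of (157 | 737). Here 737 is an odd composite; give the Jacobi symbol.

1

Reciprocity: 157 ≡ 1 and 737 ≡ 1 (mod 4), so (157/737) = +(737/157).
Reduce top mod 157: now compute (109/157).
Reciprocity: 109 ≡ 1 and 157 ≡ 1 (mod 4), so (109/157) = +(157/109).
Reduce top mod 109: now compute (48/109).
Pull out 2^4: since 109 ≡ 5 (mod 8), (2/109) = -1, so (2/109)^4 = +1.
Reciprocity: 3 ≡ 3 and 109 ≡ 1 (mod 4), so (3/109) = +(109/3).
Reduce top mod 3: now compute (1/3).
Reached (1/3) = 1. Collecting the sign flips along the way, the symbol is +1.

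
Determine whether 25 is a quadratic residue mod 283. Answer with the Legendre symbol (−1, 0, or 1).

1

Euler's criterion: (25/283) ≡ 25^141 (mod 283).
25^2 ≡ 59 (mod 283)
25^4 ≡ 85 (mod 283)
25^8 ≡ 150 (mod 283)
25^16 ≡ 143 (mod 283)
25^32 ≡ 73 (mod 283)
25^64 ≡ 235 (mod 283)
25^128 ≡ 40 (mod 283)
25^141 = 25^(128+8+4+1) ≡ 1 (mod 283).
Result is 1, so (25/283) = 1.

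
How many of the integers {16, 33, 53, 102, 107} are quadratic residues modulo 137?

(16/137) = +1 → QR.
(33/137) = -1 → non-residue.
(53/137) = -1 → non-residue.
(102/137) = -1 → non-residue.
(107/137) = +1 → QR.
Total quadratic residues among the 5: 2.

2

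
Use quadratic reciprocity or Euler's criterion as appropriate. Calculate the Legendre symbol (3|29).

Reciprocity: 3 ≡ 3 and 29 ≡ 1 (mod 4), so (3/29) = +(29/3).
Reduce top mod 3: now compute (2/3).
Pull out 2: since 3 ≡ 3 (mod 8), (2/3) = -1.
Reached (1/3) = 1. Collecting the sign flips along the way, the symbol is -1.

-1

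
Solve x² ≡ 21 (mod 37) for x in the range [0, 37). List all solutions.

37 ≡ 1 (mod 4), so we find a root by search.
Trying successive values, 13² = 169 ≡ 21 (mod 37). The other root is 37 − 13 = 24.

13, 24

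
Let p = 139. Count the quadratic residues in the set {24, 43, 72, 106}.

(24/139) = +1 → QR.
(43/139) = -1 → non-residue.
(72/139) = -1 → non-residue.
(106/139) = +1 → QR.
Total quadratic residues among the 4: 2.

2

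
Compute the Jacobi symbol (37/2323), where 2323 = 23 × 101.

-1

Reciprocity: 37 ≡ 1 and 2323 ≡ 3 (mod 4), so (37/2323) = +(2323/37).
Reduce top mod 37: now compute (29/37).
Reciprocity: 29 ≡ 1 and 37 ≡ 1 (mod 4), so (29/37) = +(37/29).
Reduce top mod 29: now compute (8/29).
Pull out 2^3: since 29 ≡ 5 (mod 8), (2/29) = -1, so (2/29)^3 = -1.
Reached (1/29) = 1. Collecting the sign flips along the way, the symbol is -1.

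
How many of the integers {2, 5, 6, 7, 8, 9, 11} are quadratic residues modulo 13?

1

(2/13) = -1 → non-residue.
(5/13) = -1 → non-residue.
(6/13) = -1 → non-residue.
(7/13) = -1 → non-residue.
(8/13) = -1 → non-residue.
(9/13) = +1 → QR.
(11/13) = -1 → non-residue.
Total quadratic residues among the 7: 1.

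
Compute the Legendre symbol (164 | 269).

1

Pull out 2^2: since 269 ≡ 5 (mod 8), (2/269) = -1, so (2/269)^2 = +1.
Reciprocity: 41 ≡ 1 and 269 ≡ 1 (mod 4), so (41/269) = +(269/41).
Reduce top mod 41: now compute (23/41).
Reciprocity: 23 ≡ 3 and 41 ≡ 1 (mod 4), so (23/41) = +(41/23).
Reduce top mod 23: now compute (18/23).
Pull out 2: since 23 ≡ 7 (mod 8), (2/23) = +1.
Reciprocity: 9 ≡ 1 and 23 ≡ 3 (mod 4), so (9/23) = +(23/9).
Reduce top mod 9: now compute (5/9).
Reciprocity: 5 ≡ 1 and 9 ≡ 1 (mod 4), so (5/9) = +(9/5).
Reduce top mod 5: now compute (4/5).
Pull out 2^2: since 5 ≡ 5 (mod 8), (2/5) = -1, so (2/5)^2 = +1.
Reached (1/5) = 1. Collecting the sign flips along the way, the symbol is +1.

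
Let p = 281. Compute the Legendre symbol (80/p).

Euler's criterion: (80/281) ≡ 80^140 (mod 281).
80^2 ≡ 218 (mod 281)
80^4 ≡ 35 (mod 281)
80^8 ≡ 101 (mod 281)
80^16 ≡ 85 (mod 281)
80^32 ≡ 200 (mod 281)
80^64 ≡ 98 (mod 281)
80^128 ≡ 50 (mod 281)
80^140 = 80^(128+8+4) ≡ 1 (mod 281).
Result is 1, so (80/281) = 1.

1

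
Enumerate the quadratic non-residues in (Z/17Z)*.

3, 5, 6, 7, 10, 11, 12, 14

Square k = 1,…,8 (k and 17−k give the same square):
1²=1, 2²=4, 3²=9, 4²=16, 5²≡8, 6²≡2, 7²≡15, 8²≡13 (mod 17).
The residues are {1, 2, 4, 8, 9, 13, 15, 16}; the non-residues are the remaining 8 nonzero classes.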